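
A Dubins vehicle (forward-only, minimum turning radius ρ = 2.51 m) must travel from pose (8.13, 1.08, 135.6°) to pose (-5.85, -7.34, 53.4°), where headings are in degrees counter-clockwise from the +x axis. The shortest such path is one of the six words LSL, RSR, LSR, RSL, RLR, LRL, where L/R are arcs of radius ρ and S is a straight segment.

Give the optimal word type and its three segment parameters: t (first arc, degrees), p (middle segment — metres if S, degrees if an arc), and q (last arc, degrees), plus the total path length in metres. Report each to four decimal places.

LSR: t = 105.5399°, p = 12.0418 m, q = 187.7399°, L = 24.8897 m

Let ψ = atan2(Δy, Δx) = atan2(-8.42, -13.98) = -148.9399° be the start→goal bearing.
Normalize: d = |goal − start| / ρ = 16.319828/2.51 = 6.501924, α = (θ_start − ψ) mod 360° = 284.5399° = 4.966158 rad, β = (θ_goal − ψ) mod 360° = 202.3399° = 3.531498 rad.
Common terms: sin α = -0.967973, cos α = 0.251054, sin β = -0.380100, cos β = -0.924945, cos(α−β) = 0.135716, d² = 42.275012. Work in radians in the unit-radius frame; every candidate has L = ρ·(t + p + q).
LSL: p² = 2 + d² − 2cos(α−β) + 2d(sin α − sin β) = 36.358976; p = √p² = 6.029840; φ = atan2(cos β − cos α, d + sin α − sin β) = -0.196288 rad; t = (φ − α) mod 2π = 1.120739 rad, q = (β − φ) mod 2π = 3.727786 rad → L = 2.51·(1.120739 + 6.029840 + 3.727786) = 2.51·10.878365 = 27.304696 m
RSR: p² = 2 + d² − 2cos(α−β) + 2d(sin β − sin α) = 51.648185; p = √p² = 7.186667; φ = atan2(cos α − cos β, d − sin α + sin β) = 0.164375 rad; t = (α − φ) mod 2π = 4.801783 rad, q = (φ − β) mod 2π = 2.916063 rad → L = 2.51·(4.801783 + 7.186667 + 2.916063) = 2.51·14.904513 = 37.410328 m
LSR: p² = d² − 2 + 2cos(α−β) + 2d(sin α + sin β) = 23.016301; p = √p² = 4.797531; φ = atan2(−cos α − cos β, d + sin α + sin β) − atan2(−2, p) = 0.524991 rad; t = (φ − α) mod 2π = 1.842018 rad, q = (φ − β) mod 2π = 3.276679 rad → L = 2.51·(1.842018 + 4.797531 + 3.276679) = 2.51·9.916228 = 24.889731 m
RSL: p² = d² − 2 + 2cos(α−β) − 2d(sin α + sin β) = 58.076585; p = √p² = 7.620799; φ = atan2(cos α + cos β, d − sin α − sin β) − atan2(2, p) = -0.342288 rad; t = (α − φ) mod 2π = 5.308446 rad, q = (β − φ) mod 2π = 3.873786 rad → L = 2.51·(5.308446 + 7.620799 + 3.873786) = 2.51·16.803031 = 42.175608 m
RLR: c = (6 − d² + 2cos(α−β) + 2d(sin α − sin β))/8 = -5.456023, |c| > 1 → infeasible
LRL: c = (6 − d² + 2cos(α−β) − 2d(sin α − sin β))/8 = -3.544872, |c| > 1 → infeasible
Shortest: LSR with L = 24.889731 m ≈ 24.8897 m
Convert LSR to answer units (arcs ×180/π): t = 1.842018·180/π = 105.5399°, p = ρ·p = 2.51·4.797531 = 12.0418 m, q = 3.276679·180/π = 187.7399°, L = 24.8897 m.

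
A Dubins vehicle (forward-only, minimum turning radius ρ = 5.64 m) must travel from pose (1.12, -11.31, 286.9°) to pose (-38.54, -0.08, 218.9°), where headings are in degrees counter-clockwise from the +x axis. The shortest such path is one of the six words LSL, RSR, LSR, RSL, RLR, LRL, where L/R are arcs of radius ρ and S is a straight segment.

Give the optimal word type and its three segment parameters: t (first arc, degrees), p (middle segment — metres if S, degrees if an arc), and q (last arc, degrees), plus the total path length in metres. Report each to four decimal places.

Let ψ = atan2(Δy, Δx) = atan2(11.23, -39.66) = 164.1902° be the start→goal bearing.
Normalize: d = |goal − start| / ρ = 41.219273/5.64 = 7.308382, α = (θ_start − ψ) mod 360° = 122.7098° = 2.141691 rad, β = (θ_goal − ψ) mod 360° = 54.7098° = 0.954867 rad.
Common terms: sin α = 0.841418, cos α = -0.540385, sin β = 0.816237, cos β = 0.577718, cos(α−β) = 0.374607, d² = 53.412445. Work in radians in the unit-radius frame; every candidate has L = ρ·(t + p + q).
LSL: p² = 2 + d² − 2cos(α−β) + 2d(sin α − sin β) = 55.031301; p = √p² = 7.418308; φ = atan2(cos β − cos α, d + sin α − sin β) = 0.151299 rad; t = (φ − α) mod 2π = 4.292793 rad, q = (β − φ) mod 2π = 0.803568 rad → L = 5.64·(4.292793 + 7.418308 + 0.803568) = 5.64·12.514670 = 70.582738 m
RSR: p² = 2 + d² − 2cos(α−β) + 2d(sin β − sin α) = 54.295162; p = √p² = 7.368525; φ = atan2(cos α − cos β, d − sin α + sin β) = -0.152329 rad; t = (α − φ) mod 2π = 2.294019 rad, q = (φ − β) mod 2π = 5.175990 rad → L = 5.64·(2.294019 + 7.368525 + 5.175990) = 5.64·14.838534 = 83.689333 m
LSR: p² = d² − 2 + 2cos(α−β) + 2d(sin α + sin β) = 76.391206; p = √p² = 8.740206; φ = atan2(−cos α − cos β, d + sin α + sin β) − atan2(−2, p) = 0.220791 rad; t = (φ − α) mod 2π = 4.362285 rad, q = (φ − β) mod 2π = 5.549109 rad → L = 5.64·(4.362285 + 8.740206 + 5.549109) = 5.64·18.651601 = 105.195031 m
RSL: p² = d² − 2 + 2cos(α−β) − 2d(sin α + sin β) = 27.932109; p = √p² = 5.285084; φ = atan2(cos α + cos β, d − sin α − sin β) − atan2(2, p) = -0.355162 rad; t = (α − φ) mod 2π = 2.496853 rad, q = (β − φ) mod 2π = 1.310029 rad → L = 5.64·(2.496853 + 5.285084 + 1.310029) = 5.64·9.091965 = 51.278684 m
RLR: c = (6 − d² + 2cos(α−β) + 2d(sin α − sin β))/8 = -5.786895, |c| > 1 → infeasible
LRL: c = (6 − d² + 2cos(α−β) − 2d(sin α − sin β))/8 = -5.878913, |c| > 1 → infeasible
Shortest: RSL with L = 51.278684 m ≈ 51.2787 m
Convert RSL to answer units (arcs ×180/π): t = 2.496853·180/π = 143.0591°, p = ρ·p = 5.64·5.285084 = 29.8079 m, q = 1.310029·180/π = 75.0591°, L = 51.2787 m.

RSL: t = 143.0591°, p = 29.8079 m, q = 75.0591°, L = 51.2787 m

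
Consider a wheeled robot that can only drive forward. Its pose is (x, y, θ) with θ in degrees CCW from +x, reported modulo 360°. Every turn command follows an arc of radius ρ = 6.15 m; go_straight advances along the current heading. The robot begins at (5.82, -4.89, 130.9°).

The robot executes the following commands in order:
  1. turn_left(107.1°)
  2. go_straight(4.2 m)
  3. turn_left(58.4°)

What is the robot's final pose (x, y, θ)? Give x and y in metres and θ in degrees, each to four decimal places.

(-6.5628, -15.2130, 296.4000°)

set_pose: (x, y, θ) = (5.8200, -4.8900, 130.9000°), ρ = 6.15
turn_left(107.1°): centre at ρ to the left, rotate +107.1° → (-4.0440, -5.6577, 238.0000°)
go_straight(4.2): x += 4.2·cos θ, y += 4.2·sin θ → (-6.2697, -9.2195, 238.0000°)
turn_left(58.4°): centre at ρ to the left, rotate +58.4° → (-6.5628, -15.2130, 296.4000°)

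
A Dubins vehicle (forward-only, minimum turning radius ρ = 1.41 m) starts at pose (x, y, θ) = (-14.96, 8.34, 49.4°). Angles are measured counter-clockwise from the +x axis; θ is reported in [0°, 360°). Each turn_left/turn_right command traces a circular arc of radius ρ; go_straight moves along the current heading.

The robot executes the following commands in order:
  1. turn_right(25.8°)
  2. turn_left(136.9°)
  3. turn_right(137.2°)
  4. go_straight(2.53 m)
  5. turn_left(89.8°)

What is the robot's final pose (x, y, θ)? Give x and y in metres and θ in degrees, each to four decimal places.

set_pose: (x, y, θ) = (-14.9600, 8.3400, 49.4000°), ρ = 1.41
turn_right(25.8°): centre at ρ to the right, rotate −25.8° → (-14.4539, 8.7145, 23.6000°)
turn_left(136.9°): centre at ρ to the left, rotate +136.9° → (-14.5477, 11.3357, 160.5000°)
turn_right(137.2°): centre at ρ to the right, rotate −137.2° → (-14.6348, 13.9598, 23.3000°)
go_straight(2.53): x += 2.53·cos θ, y += 2.53·sin θ → (-12.3111, 14.9605, 23.3000°)
turn_left(89.8°): centre at ρ to the left, rotate +89.8° → (-11.5719, 16.8087, 113.1000°)

(-11.5719, 16.8087, 113.1000°)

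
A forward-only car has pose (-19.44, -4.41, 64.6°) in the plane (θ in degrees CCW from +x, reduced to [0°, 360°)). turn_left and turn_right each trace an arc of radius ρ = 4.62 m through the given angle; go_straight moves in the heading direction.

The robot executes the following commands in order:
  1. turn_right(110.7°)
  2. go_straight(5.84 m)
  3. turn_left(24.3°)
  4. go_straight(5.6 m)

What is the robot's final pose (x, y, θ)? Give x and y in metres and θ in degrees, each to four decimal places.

set_pose: (x, y, θ) = (-19.4400, -4.4100, 64.6000°), ρ = 4.62
turn_right(110.7°): centre at ρ to the right, rotate −110.7° → (-11.9376, -3.1882, -46.1000° ≡ 313.9000°)
go_straight(5.84): x += 5.84·cos θ, y += 5.84·sin θ → (-7.8882, -7.3962, 313.9000°)
turn_left(24.3°): centre at ρ to the left, rotate +24.3° → (-6.2750, -8.4823, 338.2000°)
go_straight(5.6): x += 5.6·cos θ, y += 5.6·sin θ → (-1.0754, -10.5619, 338.2000°)

(-1.0754, -10.5619, 338.2000°)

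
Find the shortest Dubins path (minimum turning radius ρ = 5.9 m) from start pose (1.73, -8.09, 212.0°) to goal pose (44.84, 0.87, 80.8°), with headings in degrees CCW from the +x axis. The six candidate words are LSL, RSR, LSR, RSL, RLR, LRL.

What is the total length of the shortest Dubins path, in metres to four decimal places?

Let ψ = atan2(Δy, Δx) = atan2(8.96, 43.11) = 11.7412° be the start→goal bearing.
Normalize: d = |goal − start| / ρ = 44.031281/5.9 = 7.462929, α = (θ_start − ψ) mod 360° = 200.2588° = 3.495175 rad, β = (θ_goal − ψ) mod 360° = 69.0588° = 1.205303 rad.
Common terms: sin α = -0.346261, cos α = -0.938138, sin β = 0.933948, cos β = 0.357410, cos(α−β) = -0.658689, d² = 55.695309. Work in radians in the unit-radius frame; every candidate has L = ρ·(t + p + q).
LSL: p² = 2 + d² − 2cos(α−β) + 2d(sin α − sin β) = 39.904478; p = √p² = 6.316999; φ = atan2(cos β − cos α, d + sin α − sin β) = 0.206555 rad; t = (φ − α) mod 2π = 2.994565 rad, q = (β − φ) mod 2π = 0.998748 rad → L = 5.9·(2.994565 + 6.316999 + 0.998748) = 5.9·10.310312 = 60.830844 m
RSR: p² = 2 + d² − 2cos(α−β) + 2d(sin β − sin α) = 78.120897; p = √p² = 8.838603; φ = atan2(cos α − cos β, d − sin α + sin β) = -0.147108 rad; t = (α − φ) mod 2π = 3.642284 rad, q = (φ − β) mod 2π = 4.930774 rad → L = 5.9·(3.642284 + 8.838603 + 4.930774) = 5.9·17.411660 = 102.728794 m
LSR: p² = d² − 2 + 2cos(α−β) + 2d(sin α + sin β) = 61.149659; p = √p² = 7.819825; φ = atan2(−cos α − cos β, d + sin α + sin β) − atan2(−2, p) = 0.322403 rad; t = (φ − α) mod 2π = 3.110413 rad, q = (φ − β) mod 2π = 5.400285 rad → L = 5.9·(3.110413 + 7.819825 + 5.400285) = 5.9·16.330522 = 96.350081 m
RSL: p² = d² − 2 + 2cos(α−β) − 2d(sin α + sin β) = 43.606201; p = √p² = 6.603499; φ = atan2(cos α + cos β, d − sin α − sin β) − atan2(2, p) = -0.378354 rad; t = (α − φ) mod 2π = 3.873529 rad, q = (β − φ) mod 2π = 1.583657 rad → L = 5.9·(3.873529 + 6.603499 + 1.583657) = 5.9·12.060685 = 71.158044 m
RLR: c = (6 − d² + 2cos(α−β) + 2d(sin α − sin β))/8 = -8.765112, |c| > 1 → infeasible
LRL: c = (6 − d² + 2cos(α−β) − 2d(sin α − sin β))/8 = -3.988060, |c| > 1 → infeasible
Shortest: LSL with L = 60.830844 m ≈ 60.8308 m

60.8308 m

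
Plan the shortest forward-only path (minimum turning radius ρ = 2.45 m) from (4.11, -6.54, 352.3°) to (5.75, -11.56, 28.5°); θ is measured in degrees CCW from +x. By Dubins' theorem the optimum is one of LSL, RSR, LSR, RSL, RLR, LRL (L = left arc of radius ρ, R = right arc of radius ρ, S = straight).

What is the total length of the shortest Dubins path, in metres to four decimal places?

19.5344 m

Let ψ = atan2(Δy, Δx) = atan2(-5.02, 1.64) = -71.9081° be the start→goal bearing.
Normalize: d = |goal − start| / ρ = 5.281098/2.45 = 2.155550, α = (θ_start − ψ) mod 360° = 64.2081° = 1.120643 rad, β = (θ_goal − ψ) mod 360° = 100.4081° = 1.752453 rad.
Common terms: sin α = 0.900381, cos α = 0.435103, sin β = 0.983546, cos β = -0.180659, cos(α−β) = 0.806960, d² = 4.646397. Work in radians in the unit-radius frame; every candidate has L = ρ·(t + p + q).
LSL: p² = 2 + d² − 2cos(α−β) + 2d(sin α − sin β) = 4.673943; p = √p² = 2.161930; φ = atan2(cos β − cos α, d + sin α − sin β) = -0.288819 rad; t = (φ − α) mod 2π = 4.873723 rad, q = (β − φ) mod 2π = 2.041272 rad → L = 2.45·(4.873723 + 2.161930 + 2.041272) = 2.45·9.076925 = 22.238466 m
RSR: p² = 2 + d² − 2cos(α−β) + 2d(sin β − sin α) = 5.391011; p = √p² = 2.321855; φ = atan2(cos α − cos β, d − sin α + sin β) = 0.268414 rad; t = (α − φ) mod 2π = 0.852229 rad, q = (φ − β) mod 2π = 4.799147 rad → L = 2.45·(0.852229 + 2.321855 + 4.799147) = 2.45·7.973231 = 19.534416 m
LSR: p² = d² − 2 + 2cos(α−β) + 2d(sin α + sin β) = 12.382114; p = √p² = 3.518823; φ = atan2(−cos α − cos β, d + sin α + sin β) − atan2(−2, p) = 0.453932 rad; t = (φ − α) mod 2π = 5.616474 rad, q = (φ − β) mod 2π = 4.984665 rad → L = 2.45·(5.616474 + 3.518823 + 4.984665) = 2.45·14.119962 = 34.593908 m
RSL: p² = d² − 2 + 2cos(α−β) − 2d(sin α + sin β) = -3.861478 < 0 → infeasible
RLR: c = (6 − d² + 2cos(α−β) + 2d(sin α − sin β))/8 = 0.326124; p = 2π − arccos c = 5.044589 rad; φ = atan2(cos α − cos β, d − sin α + sin β) = 0.268414 rad; t = (α − φ + p/2) mod 2π = 3.374524 rad, q = (α − β − t + p) mod 2π = 1.038256 rad → L = 2.45·(3.374524 + 5.044589 + 1.038256) = 2.45·9.457369 = 23.170554 m
LRL: c = (6 − d² + 2cos(α−β) − 2d(sin α − sin β))/8 = 0.415757; p = 2π − arccos c = 5.141164 rad; φ = atan2(cos β − cos α, d + sin α − sin β) = -0.288819 rad; t = (φ − α + p/2) mod 2π = 1.161120 rad, q = (β − α − t + p) mod 2π = 4.611854 rad → L = 2.45·(1.161120 + 5.141164 + 4.611854) = 2.45·10.914137 = 26.739637 m
Shortest: RSR with L = 19.534416 m ≈ 19.5344 m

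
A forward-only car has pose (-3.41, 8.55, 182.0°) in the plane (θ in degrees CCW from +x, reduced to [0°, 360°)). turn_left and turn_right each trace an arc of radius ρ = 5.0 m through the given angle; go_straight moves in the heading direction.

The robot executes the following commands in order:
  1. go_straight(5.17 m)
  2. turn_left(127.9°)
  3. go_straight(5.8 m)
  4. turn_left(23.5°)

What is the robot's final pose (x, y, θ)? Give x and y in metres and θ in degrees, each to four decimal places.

set_pose: (x, y, θ) = (-3.4100, 8.5500, 182.0000°), ρ = 5.0
go_straight(5.17): x += 5.17·cos θ, y += 5.17·sin θ → (-8.5769, 8.3696, 182.0000°)
turn_left(127.9°): centre at ρ to the left, rotate +127.9° → (-12.2382, 0.1654, 309.9000°)
go_straight(5.8): x += 5.8·cos θ, y += 5.8·sin θ → (-8.5178, -4.2842, 309.9000°)
turn_left(23.5°): centre at ρ to the left, rotate +23.5° → (-6.9207, -5.5477, 333.4000°)

(-6.9207, -5.5477, 333.4000°)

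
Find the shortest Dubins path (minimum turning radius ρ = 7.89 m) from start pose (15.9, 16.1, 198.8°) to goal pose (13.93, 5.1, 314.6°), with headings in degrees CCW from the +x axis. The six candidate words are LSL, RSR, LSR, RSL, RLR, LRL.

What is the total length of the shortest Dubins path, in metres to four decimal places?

Let ψ = atan2(Δy, Δx) = atan2(-11.00, -1.97) = -100.1535° be the start→goal bearing.
Normalize: d = |goal − start| / ρ = 11.175012/7.89 = 1.416351, α = (θ_start − ψ) mod 360° = 298.9535° = 5.217723 rad, β = (θ_goal − ψ) mod 360° = 54.7535° = 0.955629 rad.
Common terms: sin α = -0.875013, cos α = 0.484100, sin β = 0.816677, cos β = 0.577095, cos(α−β) = -0.435231, d² = 2.006051. Work in radians in the unit-radius frame; every candidate has L = ρ·(t + p + q).
LSL: p² = 2 + d² − 2cos(α−β) + 2d(sin α − sin β) = 0.084459; p = √p² = 0.290619; φ = atan2(cos β − cos α, d + sin α − sin β) = 2.815873 rad; t = (φ − α) mod 2π = 3.881335 rad, q = (β − φ) mod 2π = 4.422941 rad → L = 7.89·(3.881335 + 0.290619 + 4.422941) = 7.89·8.594895 = 67.813725 m
RSR: p² = 2 + d² − 2cos(α−β) + 2d(sin β − sin α) = 9.668567; p = √p² = 3.109432; φ = atan2(cos α − cos β, d − sin α + sin β) = -0.029912 rad; t = (α − φ) mod 2π = 5.247635 rad, q = (φ − β) mod 2π = 5.297644 rad → L = 7.89·(5.247635 + 3.109432 + 5.297644) = 7.89·13.654711 = 107.735673 m
LSR: p² = d² − 2 + 2cos(α−β) + 2d(sin α + sin β) = -1.029659 < 0 → infeasible
RSL: p² = d² − 2 + 2cos(α−β) − 2d(sin α + sin β) = -0.699163 < 0 → infeasible
RLR: c = (6 − d² + 2cos(α−β) + 2d(sin α − sin β))/8 = -0.208571; p = 2π − arccos c = 4.502275 rad; φ = atan2(cos α − cos β, d − sin α + sin β) = -0.029912 rad; t = (α − φ + p/2) mod 2π = 1.215587 rad, q = (α − β − t + p) mod 2π = 1.265597 rad → L = 7.89·(1.215587 + 4.502275 + 1.265597) = 7.89·6.983460 = 55.099496 m
LRL: c = (6 − d² + 2cos(α−β) − 2d(sin α − sin β))/8 = 0.989443; p = 2π − arccos c = 6.137748 rad; φ = atan2(cos β − cos α, d + sin α − sin β) = 2.815873 rad; t = (φ − α + p/2) mod 2π = 0.667024 rad, q = (β − α − t + p) mod 2π = 1.208630 rad → L = 7.89·(0.667024 + 6.137748 + 1.208630) = 7.89·8.013401 = 63.225737 m
Shortest: RLR with L = 55.099496 m ≈ 55.0995 m

55.0995 m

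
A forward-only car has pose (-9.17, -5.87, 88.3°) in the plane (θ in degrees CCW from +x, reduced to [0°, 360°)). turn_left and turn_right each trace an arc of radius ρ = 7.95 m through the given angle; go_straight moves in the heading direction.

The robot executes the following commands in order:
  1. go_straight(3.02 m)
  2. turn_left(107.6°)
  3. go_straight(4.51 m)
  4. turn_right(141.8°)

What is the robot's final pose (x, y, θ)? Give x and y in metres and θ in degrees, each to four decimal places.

set_pose: (x, y, θ) = (-9.1700, -5.8700, 88.3000°), ρ = 7.95
go_straight(3.02): x += 3.02·cos θ, y += 3.02·sin θ → (-9.0804, -2.8513, 88.3000°)
turn_left(107.6°): centre at ρ to the left, rotate +107.6° → (-19.2049, 5.0304, 195.9000°)
go_straight(4.51): x += 4.51·cos θ, y += 4.51·sin θ → (-23.5423, 3.7948, 195.9000°)
turn_right(141.8°): centre at ρ to the right, rotate −141.8° → (-32.1601, 16.1023, 54.1000°)

(-32.1601, 16.1023, 54.1000°)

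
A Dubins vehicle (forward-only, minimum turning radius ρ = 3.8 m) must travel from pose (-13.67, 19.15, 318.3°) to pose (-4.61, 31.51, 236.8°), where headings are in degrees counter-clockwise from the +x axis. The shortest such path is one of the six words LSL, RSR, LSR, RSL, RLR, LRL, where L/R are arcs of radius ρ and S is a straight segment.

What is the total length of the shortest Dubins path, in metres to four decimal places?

30.7062 m

Let ψ = atan2(Δy, Δx) = atan2(12.36, 9.06) = 53.7582° be the start→goal bearing.
Normalize: d = |goal − start| / ρ = 15.324921/3.8 = 4.032874, α = (θ_start − ψ) mod 360° = 264.5418° = 4.617125 rad, β = (θ_goal − ψ) mod 360° = 183.0418° = 3.194682 rad.
Common terms: sin α = -0.995466, cos α = -0.095120, sin β = -0.053064, cos β = -0.998591, cos(α−β) = 0.147809, d² = 16.264072. Work in radians in the unit-radius frame; every candidate has L = ρ·(t + p + q).
LSL: p² = 2 + d² − 2cos(α−β) + 2d(sin α − sin β) = 10.367279; p = √p² = 3.219826; φ = atan2(cos β − cos α, d + sin α − sin β) = -0.284415 rad; t = (φ − α) mod 2π = 1.381645 rad, q = (β − φ) mod 2π = 3.479097 rad → L = 3.8·(1.381645 + 3.219826 + 3.479097) = 3.8·8.080568 = 30.706158 m
RSR: p² = 2 + d² − 2cos(α−β) + 2d(sin β − sin α) = 25.569628; p = √p² = 5.056642; φ = atan2(cos α − cos β, d − sin α + sin β) = 0.179635 rad; t = (α − φ) mod 2π = 4.437490 rad, q = (φ − β) mod 2π = 3.268138 rad → L = 3.8·(4.437490 + 5.056642 + 3.268138) = 3.8·12.762271 = 48.496628 m
LSR: p² = d² − 2 + 2cos(α−β) + 2d(sin α + sin β) = 6.102513; p = √p² = 2.470326; φ = atan2(−cos α − cos β, d + sin α + sin β) − atan2(−2, p) = 1.031856 rad; t = (φ − α) mod 2π = 2.697916 rad, q = (φ − β) mod 2π = 4.120359 rad → L = 3.8·(2.697916 + 2.470326 + 4.120359) = 3.8·9.288602 = 35.296688 m
RSL: p² = d² − 2 + 2cos(α−β) − 2d(sin α + sin β) = 23.016869; p = √p² = 4.797590; φ = atan2(cos α + cos β, d − sin α − sin β) − atan2(2, p) = -0.606973 rad; t = (α − φ) mod 2π = 5.224098 rad, q = (β − φ) mod 2π = 3.801655 rad → L = 3.8·(5.224098 + 4.797590 + 3.801655) = 3.8·13.823343 = 52.528702 m
RLR: c = (6 − d² + 2cos(α−β) + 2d(sin α − sin β))/8 = -2.196203, |c| > 1 → infeasible
LRL: c = (6 − d² + 2cos(α−β) − 2d(sin α − sin β))/8 = -0.295910; p = 2π − arccos c = 4.411981 rad; φ = atan2(cos β − cos α, d + sin α − sin β) = -0.284415 rad; t = (φ − α + p/2) mod 2π = 3.587636 rad, q = (β − α − t + p) mod 2π = 5.685088 rad → L = 3.8·(3.587636 + 4.411981 + 5.685088) = 3.8·13.684704 = 52.001876 m
Shortest: LSL with L = 30.706158 m ≈ 30.7062 m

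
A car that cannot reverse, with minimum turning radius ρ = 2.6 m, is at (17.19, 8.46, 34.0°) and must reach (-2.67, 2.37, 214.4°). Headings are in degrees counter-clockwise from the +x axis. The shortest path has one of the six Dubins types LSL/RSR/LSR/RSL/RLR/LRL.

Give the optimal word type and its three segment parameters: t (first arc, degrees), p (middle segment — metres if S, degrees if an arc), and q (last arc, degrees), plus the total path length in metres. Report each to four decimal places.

Let ψ = atan2(Δy, Δx) = atan2(-6.09, -19.86) = -162.9520° be the start→goal bearing.
Normalize: d = |goal − start| / ρ = 20.772763/2.6 = 7.989524, α = (θ_start − ψ) mod 360° = 196.9520° = 3.437461 rad, β = (θ_goal − ψ) mod 360° = 17.3520° = 0.302850 rad.
Common terms: sin α = -0.291571, cos α = -0.956549, sin β = 0.298242, cos β = 0.954490, cos(α−β) = -0.999976, d² = 63.832500. Work in radians in the unit-radius frame; every candidate has L = ρ·(t + p + q).
LSL: p² = 2 + d² − 2cos(α−β) + 2d(sin α − sin β) = 58.407808; p = √p² = 7.642500; φ = atan2(cos β − cos α, d + sin α − sin β) = 0.252736 rad; t = (φ − α) mod 2π = 3.098460 rad, q = (β − φ) mod 2π = 0.050114 rad → L = 2.6·(3.098460 + 7.642500 + 0.050114) = 2.6·10.791074 = 28.056793 m
RSR: p² = 2 + d² − 2cos(α−β) + 2d(sin β − sin α) = 77.257094; p = √p² = 8.789601; φ = atan2(cos α − cos β, d − sin α + sin β) = -0.219171 rad; t = (α − φ) mod 2π = 3.656632 rad, q = (φ − β) mod 2π = 5.761164 rad → L = 2.6·(3.656632 + 8.789601 + 5.761164) = 2.6·18.207398 = 47.339235 m
LSR: p² = d² − 2 + 2cos(α−β) + 2d(sin α + sin β) = 59.939142; p = √p² = 7.742037; φ = atan2(−cos α − cos β, d + sin α + sin β) − atan2(−2, p) = 0.253061 rad; t = (φ − α) mod 2π = 3.098785 rad, q = (φ − β) mod 2π = 6.233396 rad → L = 2.6·(3.098785 + 7.742037 + 6.233396) = 2.6·17.074218 = 44.392966 m
RSL: p² = d² − 2 + 2cos(α−β) − 2d(sin α + sin β) = 59.725955; p = √p² = 7.728257; φ = atan2(cos α + cos β, d − sin α − sin β) − atan2(2, p) = -0.253493 rad; t = (α − φ) mod 2π = 3.690954 rad, q = (β − φ) mod 2π = 0.556343 rad → L = 2.6·(3.690954 + 7.728257 + 0.556343) = 2.6·11.975554 = 31.136440 m
RLR: c = (6 − d² + 2cos(α−β) + 2d(sin α − sin β))/8 = -8.657137, |c| > 1 → infeasible
LRL: c = (6 − d² + 2cos(α−β) − 2d(sin α − sin β))/8 = -6.300976, |c| > 1 → infeasible
Shortest: LSL with L = 28.056793 m ≈ 28.0568 m
Convert LSL to answer units (arcs ×180/π): t = 3.098460·180/π = 177.5287°, p = ρ·p = 2.6·7.642500 = 19.8705 m, q = 0.050114·180/π = 2.8713°, L = 28.0568 m.

LSL: t = 177.5287°, p = 19.8705 m, q = 2.8713°, L = 28.0568 m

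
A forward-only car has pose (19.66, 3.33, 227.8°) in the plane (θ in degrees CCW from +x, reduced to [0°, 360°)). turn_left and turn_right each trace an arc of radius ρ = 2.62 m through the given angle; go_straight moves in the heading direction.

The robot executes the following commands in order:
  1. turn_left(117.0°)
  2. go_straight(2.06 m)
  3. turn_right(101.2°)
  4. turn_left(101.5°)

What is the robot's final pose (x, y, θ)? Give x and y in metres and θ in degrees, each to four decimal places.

set_pose: (x, y, θ) = (19.6600, 3.3300, 227.8000°), ρ = 2.62
turn_left(117.0°): centre at ρ to the left, rotate +117.0° → (20.9140, -0.9583, 344.8000°)
go_straight(2.06): x += 2.06·cos θ, y += 2.06·sin θ → (22.9019, -1.4984, 344.8000°)
turn_right(101.2°): centre at ρ to the right, rotate −101.2° → (24.5617, -5.1916, 243.6000°)
turn_left(101.5°): centre at ρ to the left, rotate +101.5° → (26.2348, -8.8885, 345.1000°)

(26.2348, -8.8885, 345.1000°)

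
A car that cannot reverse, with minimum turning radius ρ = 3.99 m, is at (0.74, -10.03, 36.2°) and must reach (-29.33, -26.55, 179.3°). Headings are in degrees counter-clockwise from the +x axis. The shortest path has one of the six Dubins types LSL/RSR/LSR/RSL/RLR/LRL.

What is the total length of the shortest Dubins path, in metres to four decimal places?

Let ψ = atan2(Δy, Δx) = atan2(-16.52, -30.07) = -151.2163° be the start→goal bearing.
Normalize: d = |goal − start| / ρ = 34.309114/3.99 = 8.598775, α = (θ_start − ψ) mod 360° = 187.4163° = 3.271031 rad, β = (θ_goal − ψ) mod 360° = 330.5163° = 5.768597 rad.
Common terms: sin α = -0.129077, cos α = -0.991635, sin β = -0.492176, cos β = 0.870496, cos(α−β) = -0.799685, d² = 73.938939. Work in radians in the unit-radius frame; every candidate has L = ρ·(t + p + q).
LSL: p² = 2 + d² − 2cos(α−β) + 2d(sin α − sin β) = 83.782721; p = √p² = 9.153290; φ = atan2(cos β − cos α, d + sin α − sin β) = 0.204868 rad; t = (φ − α) mod 2π = 3.217023 rad, q = (β − φ) mod 2π = 5.563729 rad → L = 3.99·(3.217023 + 9.153290 + 5.563729) = 3.99·17.934042 = 71.556826 m
RSR: p² = 2 + d² − 2cos(α−β) + 2d(sin β − sin α) = 71.293895; p = √p² = 8.443571; φ = atan2(cos α − cos β, d − sin α + sin β) = -0.222366 rad; t = (α − φ) mod 2π = 3.493397 rad, q = (φ − β) mod 2π = 0.292222 rad → L = 3.99·(3.493397 + 8.443571 + 0.292222) = 3.99·12.229190 = 48.794470 m
LSR: p² = d² − 2 + 2cos(α−β) + 2d(sin α + sin β) = 59.655529; p = √p² = 7.723699; φ = atan2(−cos α − cos β, d + sin α + sin β) − atan2(−2, p) = 0.268562 rad; t = (φ − α) mod 2π = 3.280716 rad, q = (φ − β) mod 2π = 0.783150 rad → L = 3.99·(3.280716 + 7.723699 + 0.783150) = 3.99·11.787565 = 47.032385 m
RSL: p² = d² − 2 + 2cos(α−β) − 2d(sin α + sin β) = 81.023610; p = √p² = 9.001312; φ = atan2(cos α + cos β, d − sin α − sin β) − atan2(2, p) = -0.231776 rad; t = (α − φ) mod 2π = 3.502807 rad, q = (β − φ) mod 2π = 6.000373 rad → L = 3.99·(3.502807 + 9.001312 + 6.000373) = 3.99·18.504492 = 73.832923 m
RLR: c = (6 − d² + 2cos(α−β) + 2d(sin α − sin β))/8 = -7.911737, |c| > 1 → infeasible
LRL: c = (6 − d² + 2cos(α−β) − 2d(sin α − sin β))/8 = -9.472840, |c| > 1 → infeasible
Shortest: LSR with L = 47.032385 m ≈ 47.0324 m

47.0324 m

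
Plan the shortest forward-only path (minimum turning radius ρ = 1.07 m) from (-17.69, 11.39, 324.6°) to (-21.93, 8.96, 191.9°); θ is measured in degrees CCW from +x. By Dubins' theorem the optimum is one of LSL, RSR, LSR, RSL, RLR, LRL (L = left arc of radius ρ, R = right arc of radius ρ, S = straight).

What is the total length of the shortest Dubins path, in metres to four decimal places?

6.3530 m

Let ψ = atan2(Δy, Δx) = atan2(-2.43, -4.24) = -150.1824° be the start→goal bearing.
Normalize: d = |goal − start| / ρ = 4.886972/1.07 = 4.567264, α = (θ_start − ψ) mod 360° = 114.7824° = 2.003331 rad, β = (θ_goal − ψ) mod 360° = 342.0824° = 5.970464 rad.
Common terms: sin α = 0.907906, cos α = -0.419173, sin β = -0.307649, cos β = 0.951500, cos(α−β) = -0.678160, d² = 20.859900. Work in radians in the unit-radius frame; every candidate has L = ρ·(t + p + q).
LSL: p² = 2 + d² − 2cos(α−β) + 2d(sin α − sin β) = 35.319741; p = √p² = 5.943041; φ = atan2(cos β − cos α, d + sin α − sin β) = 0.232730 rad; t = (φ − α) mod 2π = 4.512585 rad, q = (β − φ) mod 2π = 5.737734 rad → L = 1.07·(4.512585 + 5.943041 + 5.737734) = 1.07·16.193360 = 17.326895 m
RSR: p² = 2 + d² − 2cos(α−β) + 2d(sin β − sin α) = 13.112699; p = √p² = 3.621146; φ = atan2(cos α − cos β, d − sin α + sin β) = -0.388196 rad; t = (α − φ) mod 2π = 2.391527 rad, q = (φ − β) mod 2π = 6.207710 rad → L = 1.07·(2.391527 + 3.621146 + 6.207710) = 1.07·12.220383 = 13.075810 m
LSR: p² = d² − 2 + 2cos(α−β) + 2d(sin α + sin β) = 22.986650; p = √p² = 4.794439; φ = atan2(−cos α − cos β, d + sin α + sin β) − atan2(−2, p) = 0.292551 rad; t = (φ − α) mod 2π = 4.572405 rad, q = (φ − β) mod 2π = 0.605272 rad → L = 1.07·(4.572405 + 4.794439 + 0.605272) = 1.07·9.972117 = 10.670165 m
RSL: p² = d² − 2 + 2cos(α−β) − 2d(sin α + sin β) = 12.020513; p = √p² = 3.467061; φ = atan2(cos α + cos β, d − sin α − sin β) − atan2(2, p) = -0.389837 rad; t = (α − φ) mod 2π = 2.393168 rad, q = (β − φ) mod 2π = 0.077116 rad → L = 1.07·(2.393168 + 3.467061 + 0.077116) = 1.07·5.937346 = 6.352960 m
RLR: c = (6 − d² + 2cos(α−β) + 2d(sin α − sin β))/8 = -0.639087; p = 2π − arccos c = 4.019078 rad; φ = atan2(cos α − cos β, d − sin α + sin β) = -0.388196 rad; t = (α − φ + p/2) mod 2π = 4.401066 rad, q = (α − β − t + p) mod 2π = 1.934064 rad → L = 1.07·(4.401066 + 4.019078 + 1.934064) = 1.07·10.354208 = 11.079002 m
LRL: c = (6 − d² + 2cos(α−β) − 2d(sin α − sin β))/8 = -3.414968, |c| > 1 → infeasible
Shortest: RSL with L = 6.352960 m ≈ 6.3530 m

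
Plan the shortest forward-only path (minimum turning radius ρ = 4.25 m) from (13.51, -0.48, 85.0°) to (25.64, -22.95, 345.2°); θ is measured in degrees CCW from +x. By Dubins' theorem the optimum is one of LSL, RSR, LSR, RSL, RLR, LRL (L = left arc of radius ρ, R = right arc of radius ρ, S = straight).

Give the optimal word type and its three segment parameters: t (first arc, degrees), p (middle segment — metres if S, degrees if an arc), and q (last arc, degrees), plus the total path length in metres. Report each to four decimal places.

Let ψ = atan2(Δy, Δx) = atan2(-22.47, 12.13) = -61.6385° be the start→goal bearing.
Normalize: d = |goal − start| / ρ = 25.535031/4.25 = 6.008243, α = (θ_start − ψ) mod 360° = 146.6385° = 2.559324 rad, β = (θ_goal − ψ) mod 360° = 46.8385° = 0.817485 rad.
Common terms: sin α = 0.549920, cos α = -0.835217, sin β = 0.729428, cos β = 0.684058, cos(α−β) = -0.170209, d² = 36.098979. Work in radians in the unit-radius frame; every candidate has L = ρ·(t + p + q).
LSL: p² = 2 + d² − 2cos(α−β) + 2d(sin α − sin β) = 36.282347; p = √p² = 6.023483; φ = atan2(cos β − cos α, d + sin α − sin β) = 0.254979 rad; t = (φ − α) mod 2π = 3.978841 rad, q = (β − φ) mod 2π = 0.562506 rad → L = 4.25·(3.978841 + 6.023483 + 0.562506) = 4.25·10.564830 = 44.900526 m
RSR: p² = 2 + d² − 2cos(α−β) + 2d(sin β − sin α) = 40.596448; p = √p² = 6.371534; φ = atan2(cos α − cos β, d − sin α + sin β) = -0.240767 rad; t = (α − φ) mod 2π = 2.800091 rad, q = (φ − β) mod 2π = 5.224933 rad → L = 4.25·(2.800091 + 6.371534 + 5.224933) = 4.25·14.396558 = 61.185372 m
LSR: p² = d² − 2 + 2cos(α−β) + 2d(sin α + sin β) = 49.131828; p = √p² = 7.009410; φ = atan2(−cos α − cos β, d + sin α + sin β) − atan2(−2, p) = 0.298684 rad; t = (φ − α) mod 2π = 4.022546 rad, q = (φ − β) mod 2π = 5.764384 rad → L = 4.25·(4.022546 + 7.009410 + 5.764384) = 4.25·16.796340 = 71.384443 m
RSL: p² = d² − 2 + 2cos(α−β) − 2d(sin α + sin β) = 18.385291; p = √p² = 4.287807; φ = atan2(cos α + cos β, d − sin α − sin β) − atan2(2, p) = -0.468394 rad; t = (α − φ) mod 2π = 3.027718 rad, q = (β − φ) mod 2π = 1.285880 rad → L = 4.25·(3.027718 + 4.287807 + 1.285880) = 4.25·8.601405 = 36.555971 m
RLR: c = (6 − d² + 2cos(α−β) + 2d(sin α − sin β))/8 = -4.074556, |c| > 1 → infeasible
LRL: c = (6 − d² + 2cos(α−β) − 2d(sin α − sin β))/8 = -3.535293, |c| > 1 → infeasible
Shortest: RSL with L = 36.555971 m ≈ 36.5560 m
Convert RSL to answer units (arcs ×180/π): t = 3.027718·180/π = 173.4755°, p = ρ·p = 4.25·4.287807 = 18.2232 m, q = 1.285880·180/π = 73.6755°, L = 36.5560 m.

RSL: t = 173.4755°, p = 18.2232 m, q = 73.6755°, L = 36.5560 m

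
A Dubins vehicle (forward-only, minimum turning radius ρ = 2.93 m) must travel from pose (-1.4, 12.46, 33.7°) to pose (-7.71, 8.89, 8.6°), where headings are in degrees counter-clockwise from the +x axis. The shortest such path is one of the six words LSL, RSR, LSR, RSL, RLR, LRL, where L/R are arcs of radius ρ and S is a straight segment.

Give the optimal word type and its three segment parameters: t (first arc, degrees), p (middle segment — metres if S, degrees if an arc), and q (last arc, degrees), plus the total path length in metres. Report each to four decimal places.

LSL: t = 177.5679°, p = 5.9929 m, q = 157.3321°, L = 23.1191 m

Let ψ = atan2(Δy, Δx) = atan2(-3.57, -6.31) = -150.5002° be the start→goal bearing.
Normalize: d = |goal − start| / ρ = 7.249897/2.93 = 2.474367, α = (θ_start − ψ) mod 360° = 184.2002° = 3.214900 rad, β = (θ_goal − ψ) mod 360° = 159.1002° = 2.776822 rad.
Common terms: sin α = -0.073241, cos α = -0.997314, sin β = 0.356735, cos β = -0.934206, cos(α−β) = 0.905569, d² = 6.122494. Work in radians in the unit-radius frame; every candidate has L = ρ·(t + p + q).
LSL: p² = 2 + d² − 2cos(α−β) + 2d(sin α − sin β) = 4.183517; p = √p² = 2.045365; φ = atan2(cos β − cos α, d + sin α − sin β) = 0.030859 rad; t = (φ − α) mod 2π = 3.099145 rad, q = (β − φ) mod 2π = 2.745963 rad → L = 2.93·(3.099145 + 2.045365 + 2.745963) = 2.93·7.890473 = 23.119084 m
RSR: p² = 2 + d² − 2cos(α−β) + 2d(sin β − sin α) = 8.439196; p = √p² = 2.905029; φ = atan2(cos α − cos β, d − sin α + sin β) = -0.021726 rad; t = (α − φ) mod 2π = 3.236625 rad, q = (φ − β) mod 2π = 3.484638 rad → L = 2.93·(3.236625 + 2.905029 + 3.484638) = 2.93·9.626292 = 28.205037 m
LSR: p² = d² − 2 + 2cos(α−β) + 2d(sin α + sin β) = 7.336567; p = √p² = 2.708610; φ = atan2(−cos α − cos β, d + sin α + sin β) − atan2(−2, p) = 1.247000 rad; t = (φ − α) mod 2π = 4.315286 rad, q = (φ − β) mod 2π = 4.753363 rad → L = 2.93·(4.315286 + 2.708610 + 4.753363) = 2.93·11.777259 = 34.507369 m
RSL: p² = d² − 2 + 2cos(α−β) − 2d(sin α + sin β) = 4.530696; p = √p² = 2.128543; φ = atan2(cos α + cos β, d − sin α − sin β) − atan2(2, p) = -1.476841 rad; t = (α − φ) mod 2π = 4.691740 rad, q = (β − φ) mod 2π = 4.253663 rad → L = 2.93·(4.691740 + 2.128543 + 4.253663) = 2.93·11.073946 = 32.446662 m
RLR: c = (6 − d² + 2cos(α−β) + 2d(sin α − sin β))/8 = -0.054899; p = 2π − arccos c = 4.657462 rad; φ = atan2(cos α − cos β, d − sin α + sin β) = -0.021726 rad; t = (α − φ + p/2) mod 2π = 5.565356 rad, q = (α − β − t + p) mod 2π = 5.813369 rad → L = 2.93·(5.565356 + 4.657462 + 5.813369) = 2.93·16.036187 = 46.986027 m
LRL: c = (6 − d² + 2cos(α−β) − 2d(sin α − sin β))/8 = 0.477060; p = 2π − arccos c = 5.209696 rad; φ = atan2(cos β − cos α, d + sin α − sin β) = 0.030859 rad; t = (φ − α + p/2) mod 2π = 5.703993 rad, q = (β − α − t + p) mod 2π = 5.350811 rad → L = 2.93·(5.703993 + 5.209696 + 5.350811) = 2.93·16.264499 = 47.654983 m
Shortest: LSL with L = 23.119084 m ≈ 23.1191 m
Convert LSL to answer units (arcs ×180/π): t = 3.099145·180/π = 177.5679°, p = ρ·p = 2.93·2.045365 = 5.9929 m, q = 2.745963·180/π = 157.3321°, L = 23.1191 m.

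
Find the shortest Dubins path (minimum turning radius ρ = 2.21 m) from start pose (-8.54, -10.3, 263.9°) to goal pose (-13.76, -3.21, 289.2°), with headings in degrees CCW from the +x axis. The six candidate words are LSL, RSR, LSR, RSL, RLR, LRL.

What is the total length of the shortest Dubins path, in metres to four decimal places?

Let ψ = atan2(Δy, Δx) = atan2(7.09, -5.22) = 126.3623° be the start→goal bearing.
Normalize: d = |goal − start| / ρ = 8.804346/2.21 = 3.983867, α = (θ_start − ψ) mod 360° = 137.5377° = 2.400486 rad, β = (θ_goal − ψ) mod 360° = 162.8377° = 2.842054 rad.
Common terms: sin α = 0.675105, cos α = -0.737722, sin β = 0.295079, cos β = -0.955473, cos(α−β) = 0.904083, d² = 15.871194. Work in radians in the unit-radius frame; every candidate has L = ρ·(t + p + q).
LSL: p² = 2 + d² − 2cos(α−β) + 2d(sin α − sin β) = 19.090971; p = √p² = 4.369322; φ = atan2(cos β − cos α, d + sin α − sin β) = -0.049857 rad; t = (φ − α) mod 2π = 3.832842 rad, q = (β − φ) mod 2π = 2.891911 rad → L = 2.21·(3.832842 + 4.369322 + 2.891911) = 2.21·11.094075 = 24.517906 m
RSR: p² = 2 + d² − 2cos(α−β) + 2d(sin β − sin α) = 13.035087; p = √p² = 3.610414; φ = atan2(cos α − cos β, d − sin α + sin β) = 0.060349 rad; t = (α − φ) mod 2π = 2.340137 rad, q = (φ − β) mod 2π = 3.501480 rad → L = 2.21·(2.340137 + 3.610414 + 3.501480) = 2.21·9.452031 = 20.888988 m
LSR: p² = d² − 2 + 2cos(α−β) + 2d(sin α + sin β) = 23.409528; p = √p² = 4.838339; φ = atan2(−cos α − cos β, d + sin α + sin β) − atan2(−2, p) = 0.721308 rad; t = (φ − α) mod 2π = 4.604007 rad, q = (φ − β) mod 2π = 4.162439 rad → L = 2.21·(4.604007 + 4.838339 + 4.162439) = 2.21·13.604785 = 30.066575 m
RSL: p² = d² − 2 + 2cos(α−β) − 2d(sin α + sin β) = 7.949191; p = √p² = 2.819431; φ = atan2(cos α + cos β, d − sin α − sin β) − atan2(2, p) = -1.128867 rad; t = (α − φ) mod 2π = 3.529353 rad, q = (β − φ) mod 2π = 3.970921 rad → L = 2.21·(3.529353 + 2.819431 + 3.970921) = 2.21·10.319705 = 22.806548 m
RLR: c = (6 − d² + 2cos(α−β) + 2d(sin α − sin β))/8 = -0.629386; p = 2π − arccos c = 4.031626 rad; φ = atan2(cos α − cos β, d − sin α + sin β) = 0.060349 rad; t = (α − φ + p/2) mod 2π = 4.355950 rad, q = (α − β − t + p) mod 2π = 5.517293 rad → L = 2.21·(4.355950 + 4.031626 + 5.517293) = 2.21·13.904870 = 30.729762 m
LRL: c = (6 − d² + 2cos(α−β) − 2d(sin α − sin β))/8 = -1.386371, |c| > 1 → infeasible
Shortest: RSR with L = 20.888988 m ≈ 20.8890 m

20.8890 m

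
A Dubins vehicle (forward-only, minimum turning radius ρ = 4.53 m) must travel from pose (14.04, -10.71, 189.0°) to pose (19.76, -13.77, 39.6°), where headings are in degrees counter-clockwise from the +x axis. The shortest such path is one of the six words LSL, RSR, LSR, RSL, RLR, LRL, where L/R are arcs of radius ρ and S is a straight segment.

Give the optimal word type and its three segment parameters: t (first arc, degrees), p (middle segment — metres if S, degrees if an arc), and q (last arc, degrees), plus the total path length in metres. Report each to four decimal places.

Let ψ = atan2(Δy, Δx) = atan2(-3.06, 5.72) = -28.1452° be the start→goal bearing.
Normalize: d = |goal − start| / ρ = 6.487064/4.53 = 1.432023, α = (θ_start − ψ) mod 360° = 217.1452° = 3.789899 rad, β = (θ_goal − ψ) mod 360° = 67.7452° = 1.182377 rad.
Common terms: sin α = -0.603837, cos α = -0.797108, sin β = 0.925509, cos β = 0.378726, cos(α−β) = -0.860742, d² = 2.050690. Work in radians in the unit-radius frame; every candidate has L = ρ·(t + p + q).
LSL: p² = 2 + d² − 2cos(α−β) + 2d(sin α − sin β) = 1.392056; p = √p² = 1.179854; φ = atan2(cos β − cos α, d + sin α − sin β) = 1.653378 rad; t = (φ − α) mod 2π = 4.146664 rad, q = (β − φ) mod 2π = 5.812185 rad → L = 4.53·(4.146664 + 1.179854 + 5.812185) = 4.53·11.138703 = 50.458324 m
RSR: p² = 2 + d² − 2cos(α−β) + 2d(sin β − sin α) = 10.152292; p = √p² = 3.186266; φ = atan2(cos α − cos β, d − sin α + sin β) = -0.377967 rad; t = (α − φ) mod 2π = 4.167866 rad, q = (φ − β) mod 2π = 4.722841 rad → L = 4.53·(4.167866 + 3.186266 + 4.722841) = 4.53·12.076973 = 54.708689 m
LSR: p² = d² − 2 + 2cos(α−β) + 2d(sin α + sin β) = -0.749512 < 0 → infeasible
RSL: p² = d² − 2 + 2cos(α−β) − 2d(sin α + sin β) = -2.592077 < 0 → infeasible
RLR: c = (6 − d² + 2cos(α−β) + 2d(sin α − sin β))/8 = -0.269036; p = 2π − arccos c = 4.439996 rad; φ = atan2(cos α − cos β, d − sin α + sin β) = -0.377967 rad; t = (α − φ + p/2) mod 2π = 0.104679 rad, q = (α − β − t + p) mod 2π = 0.659654 rad → L = 4.53·(0.104679 + 4.439996 + 0.659654) = 4.53·5.204330 = 23.575613 m
LRL: c = (6 − d² + 2cos(α−β) − 2d(sin α − sin β))/8 = 0.825993; p = 2π − arccos c = 5.684351 rad; φ = atan2(cos β − cos α, d + sin α − sin β) = 1.653378 rad; t = (φ − α + p/2) mod 2π = 0.705654 rad, q = (β − α − t + p) mod 2π = 2.371175 rad → L = 4.53·(0.705654 + 5.684351 + 2.371175) = 4.53·8.761179 = 39.688142 m
Shortest: RLR with L = 23.575613 m ≈ 23.5756 m
Convert RLR to answer units (arcs ×180/π): t = 0.104679·180/π = 5.9977°, p = 4.439996·180/π = 254.3931°, q = 0.659654·180/π = 37.7954°, L = 23.5756 m.

RLR: t = 5.9977°, p = 254.3931°, q = 37.7954°, L = 23.5756 m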